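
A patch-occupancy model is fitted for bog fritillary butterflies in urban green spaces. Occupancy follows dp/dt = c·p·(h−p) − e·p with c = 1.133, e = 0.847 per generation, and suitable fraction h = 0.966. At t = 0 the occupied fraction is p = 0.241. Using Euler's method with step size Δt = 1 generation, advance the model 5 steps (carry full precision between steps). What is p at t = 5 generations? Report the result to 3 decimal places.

0.223

Update rule: p ← p + [c·p·(h−p) − e·p]·Δt with Δt = 1.
step 1: Δp = -0.00616, p = 0.23484
step 2: Δp = -0.00437, p = 0.23047
step 3: Δp = -0.00314, p = 0.22733
step 4: Δp = -0.00229, p = 0.22503
step 5: Δp = -0.00168, p = 0.22335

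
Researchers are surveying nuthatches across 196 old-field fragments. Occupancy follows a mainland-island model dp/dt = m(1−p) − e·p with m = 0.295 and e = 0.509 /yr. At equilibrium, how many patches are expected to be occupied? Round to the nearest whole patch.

p* = m/(m+e) = 0.295/0.8040 = 0.3669.
Expected occupied patches = N × p* = 196 × 0.3669 = 71.92 ≈ 72.

72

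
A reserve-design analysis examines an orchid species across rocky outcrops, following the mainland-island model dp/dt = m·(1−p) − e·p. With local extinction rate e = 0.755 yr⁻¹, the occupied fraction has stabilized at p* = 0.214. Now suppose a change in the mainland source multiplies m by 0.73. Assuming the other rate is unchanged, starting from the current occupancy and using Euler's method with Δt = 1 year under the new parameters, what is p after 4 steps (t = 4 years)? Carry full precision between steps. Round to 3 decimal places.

0.166

Balance m(1−p*) = e·p* gives m = e·p*/(1−p*) = 0.755×0.21400/0.78600 = 0.20556.
Starting from p₀ = 0.21400; update p ← p + (dp/dt)·Δt with the new parameters.
  1  |  dp/dt·Δt = -0.043624  |  p_1 = 0.170376
  2  |  dp/dt·Δt = -0.004142  |  p_2 = 0.166234
  3  |  dp/dt·Δt = -0.000393  |  p_3 = 0.165841
  4  |  dp/dt·Δt = -0.000037  |  p_4 = 0.165804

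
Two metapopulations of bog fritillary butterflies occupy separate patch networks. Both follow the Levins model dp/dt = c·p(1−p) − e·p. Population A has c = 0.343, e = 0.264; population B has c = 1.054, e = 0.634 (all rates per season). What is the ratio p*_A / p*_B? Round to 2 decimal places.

0.58

A: p*_A = 1 − 0.264/0.343 = 0.2303.
B: p*_B = 1 − 0.634/1.054 = 0.3985.
p*_A / p*_B = 0.2303/0.3985 = 0.5780.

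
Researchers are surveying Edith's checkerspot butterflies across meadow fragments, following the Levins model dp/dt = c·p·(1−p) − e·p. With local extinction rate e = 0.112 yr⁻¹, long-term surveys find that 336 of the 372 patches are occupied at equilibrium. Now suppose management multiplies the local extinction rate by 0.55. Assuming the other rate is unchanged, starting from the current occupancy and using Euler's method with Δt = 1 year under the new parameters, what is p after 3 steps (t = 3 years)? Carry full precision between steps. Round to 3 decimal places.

Observed p* = 336/372 = 0.90323.
Balance c(1−p*) = e gives c = e/(1 − 0.90323) = 0.112/0.09677 = 1.15733.
Starting from p₀ = 0.90323; update p ← p + (dp/dt)·Δt with the new parameters.
t = 1: p = 0.90323 + (+0.04552) = 0.94875
t = 2: p = 0.94875 + (-0.00217) = 0.94658
t = 3: p = 0.94658 + (+0.00021) = 0.94679

0.947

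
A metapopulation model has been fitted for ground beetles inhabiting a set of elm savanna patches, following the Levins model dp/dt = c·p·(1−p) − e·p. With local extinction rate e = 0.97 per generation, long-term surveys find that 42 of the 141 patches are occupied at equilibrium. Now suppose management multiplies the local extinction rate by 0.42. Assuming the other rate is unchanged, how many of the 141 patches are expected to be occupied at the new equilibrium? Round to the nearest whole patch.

99

Observed p* = 42/141 = 0.29787.
Balance c(1−p*) = e gives c = e/(1 − 0.29787) = 0.97/0.70213 = 1.38151.
New p* = 1 − e/c = 1 − 0.40740/1.38151 = 0.70511.
Expected occupied = 141 × 0.70511 = 99.42 ≈ 99.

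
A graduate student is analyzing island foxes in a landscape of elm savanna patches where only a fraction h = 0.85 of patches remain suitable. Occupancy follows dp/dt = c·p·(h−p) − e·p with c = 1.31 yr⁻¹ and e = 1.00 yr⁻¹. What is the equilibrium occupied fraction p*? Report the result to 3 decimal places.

Setting dp/dt = 0 and dividing by p* gives c·(h−p*) = e.
So p* = h − e/c = 0.85 − 1.00/1.31 = 0.85 − 0.7634 = 0.0866.

0.087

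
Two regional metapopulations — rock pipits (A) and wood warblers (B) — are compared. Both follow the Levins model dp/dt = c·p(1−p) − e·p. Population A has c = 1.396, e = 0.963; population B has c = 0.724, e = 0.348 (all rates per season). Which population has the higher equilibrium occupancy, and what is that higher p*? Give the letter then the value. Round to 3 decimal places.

A: p*_A = 1 − 0.963/1.396 = 0.3102.
B: p*_B = 1 − 0.348/0.724 = 0.5193.
B is higher at 0.5193.

B, 0.519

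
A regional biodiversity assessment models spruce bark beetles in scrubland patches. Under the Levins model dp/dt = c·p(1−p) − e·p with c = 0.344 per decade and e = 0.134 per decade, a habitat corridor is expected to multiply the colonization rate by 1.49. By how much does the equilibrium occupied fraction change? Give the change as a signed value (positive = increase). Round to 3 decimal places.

0.128

Before: p* = 1 − 0.134/0.344 = 0.6105.
After the change, c = 0.51256, e = 0.134, so p* = 1 − 0.134/0.51256 = 0.7386.
Δp* = 0.7386 − 0.6105 = +0.1281.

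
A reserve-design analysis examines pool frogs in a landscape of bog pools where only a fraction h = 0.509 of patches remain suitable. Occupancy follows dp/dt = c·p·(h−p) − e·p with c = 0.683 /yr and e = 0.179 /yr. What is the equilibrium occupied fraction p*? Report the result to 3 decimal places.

0.247

Setting dp/dt = 0 and dividing by p* gives c·(h−p*) = e.
So p* = h − e/c = 0.509 − 0.179/0.683 = 0.509 − 0.2621 = 0.2469.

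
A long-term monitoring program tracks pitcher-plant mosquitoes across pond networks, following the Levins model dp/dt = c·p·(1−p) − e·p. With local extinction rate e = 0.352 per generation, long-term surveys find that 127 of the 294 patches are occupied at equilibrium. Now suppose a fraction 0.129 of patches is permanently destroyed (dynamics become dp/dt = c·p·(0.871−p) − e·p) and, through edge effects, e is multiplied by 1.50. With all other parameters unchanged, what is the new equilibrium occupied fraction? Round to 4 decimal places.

Observed p* = 127/294 = 0.43197.
Balance c(1−p*) = e gives c = e/(1 − 0.43197) = 0.352/0.56803 = 0.61969.
New p* = 0.871 − e/c = 0.871 − 0.52800/0.61969 = 0.01896.

0.0190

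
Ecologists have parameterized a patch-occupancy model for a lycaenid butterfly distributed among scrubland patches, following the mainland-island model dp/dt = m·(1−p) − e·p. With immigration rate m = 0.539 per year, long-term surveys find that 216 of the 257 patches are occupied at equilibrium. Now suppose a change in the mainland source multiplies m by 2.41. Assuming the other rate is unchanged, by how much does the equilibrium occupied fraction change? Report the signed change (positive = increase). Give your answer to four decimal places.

0.0865

Observed p* = 216/257 = 0.84047.
Balance m(1−p*) = e·p* gives e = m(1−p*)/p* = 0.539×0.15953/0.84047 = 0.10231.
New p* = m/(m+e) = 1.29899/(1.29899+0.10231) = 0.92699.
Δp* = 0.92699 − 0.84047 = +0.08652.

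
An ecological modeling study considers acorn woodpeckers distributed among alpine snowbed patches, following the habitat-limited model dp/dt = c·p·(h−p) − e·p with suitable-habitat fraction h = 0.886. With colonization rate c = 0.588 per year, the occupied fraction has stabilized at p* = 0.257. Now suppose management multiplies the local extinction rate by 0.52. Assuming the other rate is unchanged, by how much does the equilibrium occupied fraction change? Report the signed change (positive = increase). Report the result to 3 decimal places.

0.302

Balance c(h−p*) = e gives e = 0.588×(0.886 − 0.25700) = 0.36985.
New p* = 0.886 − e/c = 0.886 − 0.19232/0.58800 = 0.55893.
Δp* = 0.55893 − 0.25700 = +0.30193.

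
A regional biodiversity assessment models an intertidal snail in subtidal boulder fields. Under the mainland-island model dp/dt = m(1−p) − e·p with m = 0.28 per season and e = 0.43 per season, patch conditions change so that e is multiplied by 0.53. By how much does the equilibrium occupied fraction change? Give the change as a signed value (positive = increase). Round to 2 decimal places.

0.16

Before: p* = 0.28/(0.28+0.43) = 0.3944.
After: m = 0.28, e = 0.2279; p* = 0.28/0.5079 = 0.5513.
Δp* = 0.5513 − 0.3944 = +0.1569.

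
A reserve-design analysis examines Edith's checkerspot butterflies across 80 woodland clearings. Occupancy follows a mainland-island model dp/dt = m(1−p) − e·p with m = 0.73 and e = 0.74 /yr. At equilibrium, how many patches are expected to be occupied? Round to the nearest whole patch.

p* = m/(m+e) = 0.73/1.4700 = 0.4966.
Expected occupied patches = N × p* = 80 × 0.4966 = 39.73 ≈ 40.

40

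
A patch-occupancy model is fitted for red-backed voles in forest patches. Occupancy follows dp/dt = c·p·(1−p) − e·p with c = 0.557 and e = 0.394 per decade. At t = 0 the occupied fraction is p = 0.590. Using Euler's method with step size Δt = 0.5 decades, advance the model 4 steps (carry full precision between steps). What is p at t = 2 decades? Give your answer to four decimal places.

Update rule: p ← p + [c·p·(1−p) − e·p]·Δt with Δt = 0.5.
p: 0.59000 → 0.54114  (Δp = -0.04886)
p: 0.54114 → 0.50369  (Δp = -0.03745)
p: 0.50369 → 0.47408  (Δp = -0.02961)
p: 0.47408 → 0.45013  (Δp = -0.02396)

0.4501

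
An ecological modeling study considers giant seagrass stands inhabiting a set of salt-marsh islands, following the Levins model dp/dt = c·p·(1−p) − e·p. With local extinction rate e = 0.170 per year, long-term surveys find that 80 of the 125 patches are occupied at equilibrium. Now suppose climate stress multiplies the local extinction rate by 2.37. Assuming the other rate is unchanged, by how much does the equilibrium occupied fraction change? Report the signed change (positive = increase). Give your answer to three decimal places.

Observed p* = 80/125 = 0.64000.
Balance c(1−p*) = e gives c = e/(1 − 0.64000) = 0.170/0.36000 = 0.47222.
New p* = 1 − e/c = 1 − 0.40290/0.47222 = 0.14680.
Δp* = 0.14680 − 0.64000 = -0.49320.

-0.493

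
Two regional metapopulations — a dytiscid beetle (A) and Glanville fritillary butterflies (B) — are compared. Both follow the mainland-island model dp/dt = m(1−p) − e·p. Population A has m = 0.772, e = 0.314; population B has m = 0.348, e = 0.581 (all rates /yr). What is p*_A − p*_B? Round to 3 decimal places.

0.336

A: p*_A = m/(m+e) = 0.772/1.0860 = 0.7109.
B: p*_B = 0.348/0.9290 = 0.3746.
p*_A − p*_B = 0.7109 − 0.3746 = 0.3363.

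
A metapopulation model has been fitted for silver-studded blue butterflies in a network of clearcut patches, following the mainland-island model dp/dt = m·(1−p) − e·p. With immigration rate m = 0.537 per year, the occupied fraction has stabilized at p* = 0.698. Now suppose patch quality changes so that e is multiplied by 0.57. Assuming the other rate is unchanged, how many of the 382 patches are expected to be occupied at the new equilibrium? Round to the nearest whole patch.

Balance m(1−p*) = e·p* gives e = m(1−p*)/p* = 0.537×0.30200/0.69800 = 0.23234.
New p* = m/(m+e) = 0.53700/(0.53700+0.13243) = 0.80217.
Expected occupied = 382 × 0.80217 = 306.43 ≈ 306.

306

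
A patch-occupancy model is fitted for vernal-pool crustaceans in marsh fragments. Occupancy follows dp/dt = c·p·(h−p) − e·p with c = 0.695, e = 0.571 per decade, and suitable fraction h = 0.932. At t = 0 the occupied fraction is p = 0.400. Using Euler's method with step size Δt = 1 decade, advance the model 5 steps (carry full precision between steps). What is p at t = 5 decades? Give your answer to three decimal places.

0.203

Update rule: p ← p + [c·p·(h−p) − e·p]·Δt with Δt = 1.
  1  |  dp/dt·Δt = -0.080504  |  p_1 = 0.319496
  2  |  dp/dt·Δt = -0.046426  |  p_2 = 0.273070
  3  |  dp/dt·Δt = -0.030869  |  p_3 = 0.242201
  4  |  dp/dt·Δt = -0.022183  |  p_4 = 0.220018
  5  |  dp/dt·Δt = -0.016759  |  p_5 = 0.203259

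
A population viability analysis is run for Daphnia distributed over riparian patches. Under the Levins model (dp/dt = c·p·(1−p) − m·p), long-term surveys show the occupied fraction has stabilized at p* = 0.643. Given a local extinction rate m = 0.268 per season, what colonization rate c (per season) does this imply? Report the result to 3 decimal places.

0.751

At equilibrium c(1−p*) = m, so c = m/(1−p*).
c = 0.268/(1 − 0.643) = 0.268/0.3570 = 0.7507.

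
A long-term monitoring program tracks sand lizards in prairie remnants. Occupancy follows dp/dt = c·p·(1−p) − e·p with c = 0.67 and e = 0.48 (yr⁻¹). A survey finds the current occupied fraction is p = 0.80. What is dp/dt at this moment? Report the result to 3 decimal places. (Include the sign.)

-0.277

Colonization term: c·p·(1−p) = 0.67×0.80×0.2000 = 0.10720.
Extinction term: e·p = 0.38400.
dp/dt = 0.10720 − 0.38400 = -0.27680.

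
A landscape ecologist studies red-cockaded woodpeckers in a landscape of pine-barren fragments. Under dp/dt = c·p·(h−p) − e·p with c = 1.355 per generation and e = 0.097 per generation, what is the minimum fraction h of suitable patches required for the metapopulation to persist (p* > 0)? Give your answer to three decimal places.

p* = h − e/c is positive only when h > e/c.
h_min = e/c = 0.097/1.355 = 0.0716.

0.072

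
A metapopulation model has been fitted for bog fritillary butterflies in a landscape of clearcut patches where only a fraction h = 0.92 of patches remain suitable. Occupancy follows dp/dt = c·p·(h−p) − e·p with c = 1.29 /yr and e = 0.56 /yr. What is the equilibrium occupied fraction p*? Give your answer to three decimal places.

0.486

Setting dp/dt = 0 and dividing by p* gives c·(h−p*) = e.
So p* = h − e/c = 0.92 − 0.56/1.29 = 0.92 − 0.4341 = 0.4859.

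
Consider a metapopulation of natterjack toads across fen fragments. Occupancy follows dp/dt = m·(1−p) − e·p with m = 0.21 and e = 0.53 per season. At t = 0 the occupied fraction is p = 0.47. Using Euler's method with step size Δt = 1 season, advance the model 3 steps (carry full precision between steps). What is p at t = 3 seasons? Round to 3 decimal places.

Update rule: p ← p + [m·(1−p) − e·p]·Δt with Δt = 1.
t = 1: p = 0.47000 + (-0.13780) = 0.33220
t = 2: p = 0.33220 + (-0.03583) = 0.29637
t = 3: p = 0.29637 + (-0.00932) = 0.28706

0.287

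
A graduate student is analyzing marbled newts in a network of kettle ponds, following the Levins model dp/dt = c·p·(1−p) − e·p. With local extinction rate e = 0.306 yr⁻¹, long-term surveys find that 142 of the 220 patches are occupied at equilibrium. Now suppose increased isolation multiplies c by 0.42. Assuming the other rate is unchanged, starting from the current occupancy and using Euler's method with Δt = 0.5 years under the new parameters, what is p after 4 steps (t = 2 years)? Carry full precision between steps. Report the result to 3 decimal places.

0.472

Observed p* = 142/220 = 0.64545.
Balance c(1−p*) = e gives c = e/(1 − 0.64545) = 0.306/0.35455 = 0.86308.
Starting from p₀ = 0.64545; update p ← p + (dp/dt)·Δt with the new parameters.
step 1: Δp = -0.05728, p = 0.58818
step 2: Δp = -0.04609, p = 0.54209
step 3: Δp = -0.03795, p = 0.50414
step 4: Δp = -0.03182, p = 0.47231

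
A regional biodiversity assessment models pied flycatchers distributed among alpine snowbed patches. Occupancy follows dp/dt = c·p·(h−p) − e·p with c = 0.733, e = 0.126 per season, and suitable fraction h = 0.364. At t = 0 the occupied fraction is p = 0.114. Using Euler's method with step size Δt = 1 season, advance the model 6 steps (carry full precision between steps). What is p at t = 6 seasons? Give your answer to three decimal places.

0.149

Update rule: p ← p + [c·p·(h−p) − e·p]·Δt with Δt = 1.
p: 0.11400 → 0.12053  (Δp = +0.00653)
p: 0.12053 → 0.12685  (Δp = +0.00632)
p: 0.12685 → 0.13292  (Δp = +0.00607)
p: 0.13292 → 0.13868  (Δp = +0.00577)
p: 0.13868 → 0.14411  (Δp = +0.00543)
p: 0.14411 → 0.14918  (Δp = +0.00507)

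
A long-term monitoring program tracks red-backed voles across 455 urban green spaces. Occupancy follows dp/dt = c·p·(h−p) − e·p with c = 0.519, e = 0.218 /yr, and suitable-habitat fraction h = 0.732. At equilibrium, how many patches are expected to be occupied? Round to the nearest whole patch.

142

p* = h − e/c = 0.732 − 0.4200 = 0.3120.
Expected occupied patches = N × p* = 455 × 0.3120 = 141.94 ≈ 142.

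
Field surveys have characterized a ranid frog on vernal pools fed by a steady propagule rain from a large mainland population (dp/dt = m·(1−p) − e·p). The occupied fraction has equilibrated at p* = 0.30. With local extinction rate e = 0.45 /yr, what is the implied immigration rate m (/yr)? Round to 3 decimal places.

At equilibrium m(1−p*) = e·p*, so m = e·p*/(1−p*).
m = 0.45 × 0.30 / 0.7000 = 0.1350/0.7000 = 0.1929.

0.193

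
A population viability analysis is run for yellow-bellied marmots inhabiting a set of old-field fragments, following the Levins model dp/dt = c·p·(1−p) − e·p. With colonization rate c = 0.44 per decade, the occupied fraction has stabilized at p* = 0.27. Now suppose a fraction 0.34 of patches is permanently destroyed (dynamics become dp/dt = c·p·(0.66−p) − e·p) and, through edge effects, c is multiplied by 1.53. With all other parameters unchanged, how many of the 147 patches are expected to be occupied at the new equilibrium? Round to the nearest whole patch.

27

Balance c(1−p*) = e gives e = 0.44×(1 − 0.27000) = 0.32120.
New p* = 0.66 − e/c = 0.66 − 0.32120/0.67320 = 0.18288.
Expected occupied = 147 × 0.18288 = 26.88 ≈ 27.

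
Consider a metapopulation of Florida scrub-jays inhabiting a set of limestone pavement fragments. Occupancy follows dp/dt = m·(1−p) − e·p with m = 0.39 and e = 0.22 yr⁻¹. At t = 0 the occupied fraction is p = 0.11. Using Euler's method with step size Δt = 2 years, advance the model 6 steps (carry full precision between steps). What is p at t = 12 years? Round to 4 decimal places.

0.6393

Update rule: p ← p + [m·(1−p) − e·p]·Δt with Δt = 2.
  1  |  dp/dt·Δt = +0.645800  |  p_1 = 0.755800
  2  |  dp/dt·Δt = -0.142076  |  p_2 = 0.613724
  3  |  dp/dt·Δt = +0.031257  |  p_3 = 0.644981
  4  |  dp/dt·Δt = -0.006876  |  p_4 = 0.638104
  5  |  dp/dt·Δt = +0.001513  |  p_5 = 0.639617
  6  |  dp/dt·Δt = -0.000333  |  p_6 = 0.639284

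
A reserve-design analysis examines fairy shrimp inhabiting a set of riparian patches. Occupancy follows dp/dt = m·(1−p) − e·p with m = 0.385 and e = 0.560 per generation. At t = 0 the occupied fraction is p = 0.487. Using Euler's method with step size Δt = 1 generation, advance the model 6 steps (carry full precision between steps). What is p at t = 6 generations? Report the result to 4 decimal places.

Update rule: p ← p + [m·(1−p) − e·p]·Δt with Δt = 1.
  1  |  dp/dt·Δt = -0.075215  |  p_1 = 0.411785
  2  |  dp/dt·Δt = -0.004137  |  p_2 = 0.407648
  3  |  dp/dt·Δt = -0.000228  |  p_3 = 0.407421
  4  |  dp/dt·Δt = -0.000013  |  p_4 = 0.407408
  5  |  dp/dt·Δt = -0.000001  |  p_5 = 0.407407
  6  |  dp/dt·Δt = -0.000000  |  p_6 = 0.407407

0.4074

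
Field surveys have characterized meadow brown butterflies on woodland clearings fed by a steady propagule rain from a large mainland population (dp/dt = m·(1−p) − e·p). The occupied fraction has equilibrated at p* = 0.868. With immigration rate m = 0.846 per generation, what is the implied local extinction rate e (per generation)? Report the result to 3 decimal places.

At equilibrium m(1−p*) = e·p*, so e = m(1−p*)/p*.
e = 0.846 × 0.1320 / 0.868 = 0.1287.

0.129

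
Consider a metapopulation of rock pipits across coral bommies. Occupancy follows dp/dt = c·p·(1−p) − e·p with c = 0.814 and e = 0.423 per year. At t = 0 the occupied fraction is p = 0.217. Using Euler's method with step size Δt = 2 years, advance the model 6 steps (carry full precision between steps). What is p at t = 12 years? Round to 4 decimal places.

0.4799

Update rule: p ← p + [c·p·(1−p) − e·p]·Δt with Δt = 2.
  1  |  dp/dt·Δt = +0.093033  |  p_1 = 0.310033
  2  |  dp/dt·Δt = +0.085962  |  p_2 = 0.395995
  3  |  dp/dt·Δt = +0.054378  |  p_3 = 0.450373
  4  |  dp/dt·Δt = +0.021975  |  p_4 = 0.472348
  5  |  dp/dt·Δt = +0.006149  |  p_5 = 0.478497
  6  |  dp/dt·Δt = +0.001439  |  p_6 = 0.479936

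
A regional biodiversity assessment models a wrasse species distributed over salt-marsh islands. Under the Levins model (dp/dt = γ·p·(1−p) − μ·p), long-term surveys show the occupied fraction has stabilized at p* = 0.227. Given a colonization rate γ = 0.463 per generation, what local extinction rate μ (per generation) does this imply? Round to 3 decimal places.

0.358

At equilibrium γ(1−p*) = μ.
μ = 0.463 × (1 − 0.227) = 0.463 × 0.7730 = 0.3579.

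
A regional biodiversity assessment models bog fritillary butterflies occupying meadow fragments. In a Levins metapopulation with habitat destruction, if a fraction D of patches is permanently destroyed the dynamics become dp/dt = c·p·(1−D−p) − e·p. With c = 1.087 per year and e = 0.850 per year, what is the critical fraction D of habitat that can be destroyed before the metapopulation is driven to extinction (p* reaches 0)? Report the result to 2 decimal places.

The nontrivial equilibrium is p* = (1−D) − e/c; extinction occurs when this hits zero.
So D_crit = 1 − e/c = 1 − 0.850/1.087 = 1 − 0.7820 = 0.2180.
Note this equals the original equilibrium occupancy — the Levins extinction-debt result.

0.22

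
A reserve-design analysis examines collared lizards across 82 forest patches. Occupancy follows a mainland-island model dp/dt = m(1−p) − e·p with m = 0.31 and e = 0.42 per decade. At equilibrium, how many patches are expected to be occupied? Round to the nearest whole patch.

p* = m/(m+e) = 0.31/0.7300 = 0.4247.
Expected occupied patches = N × p* = 82 × 0.4247 = 34.82 ≈ 35.

35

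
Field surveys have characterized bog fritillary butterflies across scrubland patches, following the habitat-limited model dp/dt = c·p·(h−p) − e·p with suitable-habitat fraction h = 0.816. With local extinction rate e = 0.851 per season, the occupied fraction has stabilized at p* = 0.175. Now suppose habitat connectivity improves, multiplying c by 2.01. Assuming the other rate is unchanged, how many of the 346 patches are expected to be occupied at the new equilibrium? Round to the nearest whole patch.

172

Balance c(h−p*) = e gives c = e/(0.816 − 0.17500) = 0.851/0.64100 = 1.32761.
New p* = 0.816 − e/c = 0.816 − 0.85100/2.66850 = 0.49709.
Expected occupied = 346 × 0.49709 = 171.99 ≈ 172.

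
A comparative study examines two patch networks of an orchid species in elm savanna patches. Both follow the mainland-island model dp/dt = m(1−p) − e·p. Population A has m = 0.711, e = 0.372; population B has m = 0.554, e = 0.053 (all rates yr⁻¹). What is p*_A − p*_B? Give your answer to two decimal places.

-0.26

A: p*_A = m/(m+e) = 0.711/1.0830 = 0.6565.
B: p*_B = 0.554/0.6070 = 0.9127.
p*_A − p*_B = 0.6565 − 0.9127 = -0.2562.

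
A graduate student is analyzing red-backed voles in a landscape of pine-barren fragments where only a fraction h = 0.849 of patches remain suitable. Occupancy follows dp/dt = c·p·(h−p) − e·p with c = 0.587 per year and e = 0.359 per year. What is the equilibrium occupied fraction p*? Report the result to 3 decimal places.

0.237

Setting dp/dt = 0 and dividing by p* gives c·(h−p*) = e.
So p* = h − e/c = 0.849 − 0.359/0.587 = 0.849 − 0.6116 = 0.2374.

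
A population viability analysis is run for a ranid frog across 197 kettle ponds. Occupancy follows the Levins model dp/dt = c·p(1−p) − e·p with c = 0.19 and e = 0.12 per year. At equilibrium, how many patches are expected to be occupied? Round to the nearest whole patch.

73

p* = 1 − e/c = 1 − 0.12/0.19 = 0.3684.
Expected occupied patches = N × p* = 197 × 0.3684 = 72.58 ≈ 73.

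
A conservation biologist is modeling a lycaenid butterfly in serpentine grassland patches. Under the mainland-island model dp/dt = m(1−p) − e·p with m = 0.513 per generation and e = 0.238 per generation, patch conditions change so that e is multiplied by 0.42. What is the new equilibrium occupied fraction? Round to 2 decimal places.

Before: p* = 0.513/(0.513+0.238) = 0.6831.
After: m = 0.513, e = 0.09996; p* = 0.513/0.6130 = 0.8369.

0.84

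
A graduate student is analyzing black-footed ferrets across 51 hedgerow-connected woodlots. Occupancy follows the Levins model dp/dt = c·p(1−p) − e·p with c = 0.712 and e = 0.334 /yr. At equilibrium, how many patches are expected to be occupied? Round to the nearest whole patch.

27

p* = 1 − e/c = 1 − 0.334/0.712 = 0.5309.
Expected occupied patches = N × p* = 51 × 0.5309 = 27.08 ≈ 27.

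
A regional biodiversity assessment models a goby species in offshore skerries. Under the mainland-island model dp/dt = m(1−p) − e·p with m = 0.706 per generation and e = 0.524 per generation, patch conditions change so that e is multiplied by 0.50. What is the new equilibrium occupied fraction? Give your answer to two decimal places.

0.73

Before: p* = 0.706/(0.706+0.524) = 0.5740.
After: m = 0.706, e = 0.262; p* = 0.706/0.9680 = 0.7293.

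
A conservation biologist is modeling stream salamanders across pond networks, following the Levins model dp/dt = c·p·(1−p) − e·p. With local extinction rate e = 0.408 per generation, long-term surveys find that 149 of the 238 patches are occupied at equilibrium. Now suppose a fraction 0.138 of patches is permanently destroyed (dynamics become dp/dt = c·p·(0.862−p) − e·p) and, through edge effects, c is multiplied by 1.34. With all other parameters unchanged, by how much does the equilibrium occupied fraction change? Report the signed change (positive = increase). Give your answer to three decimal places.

Observed p* = 149/238 = 0.62605.
Balance c(1−p*) = e gives c = e/(1 − 0.62605) = 0.408/0.37395 = 1.09105.
New p* = 0.862 − e/c = 0.862 − 0.40800/1.46201 = 0.58293.
Δp* = 0.58293 − 0.62605 = -0.04312.

-0.043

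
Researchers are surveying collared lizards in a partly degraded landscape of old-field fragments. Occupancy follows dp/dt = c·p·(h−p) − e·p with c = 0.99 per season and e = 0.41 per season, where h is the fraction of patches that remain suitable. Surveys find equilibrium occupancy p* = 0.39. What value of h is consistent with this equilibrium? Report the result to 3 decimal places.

0.804

At equilibrium c(h−p*) = e, so h = p* + e/c.
h = 0.39 + 0.41/0.99 = 0.39 + 0.4141 = 0.8041.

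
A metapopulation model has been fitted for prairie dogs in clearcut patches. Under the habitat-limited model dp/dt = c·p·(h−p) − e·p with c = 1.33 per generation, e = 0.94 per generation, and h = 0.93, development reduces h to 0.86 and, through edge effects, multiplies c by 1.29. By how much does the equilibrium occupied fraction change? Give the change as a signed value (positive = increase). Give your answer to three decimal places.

0.089

Before: p* = h − e/c = 0.93 − 0.94/1.33 = 0.93 − 0.7068 = 0.2232.
After: c = 1.7157, e = 0.94, h = 0.86; p* = 0.86 − 0.94/1.7157 = 0.3121.
Δp* = 0.3121 − 0.2232 = +0.0889.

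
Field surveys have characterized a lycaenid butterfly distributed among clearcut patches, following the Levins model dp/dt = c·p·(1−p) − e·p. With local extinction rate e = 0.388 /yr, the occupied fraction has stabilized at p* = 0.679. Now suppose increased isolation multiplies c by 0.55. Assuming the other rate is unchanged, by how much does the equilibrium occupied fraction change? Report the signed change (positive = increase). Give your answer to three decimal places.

Balance c(1−p*) = e gives c = e/(1 − 0.67900) = 0.388/0.32100 = 1.20872.
New p* = 1 − e/c = 1 − 0.38800/0.66480 = 0.41637.
Δp* = 0.41637 − 0.67900 = -0.26263.

-0.263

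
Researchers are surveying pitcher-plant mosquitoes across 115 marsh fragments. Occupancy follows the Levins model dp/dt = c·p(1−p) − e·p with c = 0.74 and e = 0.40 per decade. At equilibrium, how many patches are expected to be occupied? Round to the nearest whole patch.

p* = 1 − e/c = 1 − 0.40/0.74 = 0.4595.
Expected occupied patches = N × p* = 115 × 0.4595 = 52.84 ≈ 53.

53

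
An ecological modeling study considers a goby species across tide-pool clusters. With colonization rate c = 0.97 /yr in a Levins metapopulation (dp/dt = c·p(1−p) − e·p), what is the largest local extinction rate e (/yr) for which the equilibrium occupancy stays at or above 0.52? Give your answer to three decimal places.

1 − e/c ≥ 0.52 ⇒ e ≤ c(1 − 0.52) = 0.97 × 0.4800.
e_max = 0.4656.

0.466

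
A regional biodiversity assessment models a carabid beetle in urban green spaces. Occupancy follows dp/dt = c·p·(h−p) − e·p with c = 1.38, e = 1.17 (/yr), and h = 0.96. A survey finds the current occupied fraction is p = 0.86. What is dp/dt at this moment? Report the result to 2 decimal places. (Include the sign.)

Colonization term: c·p·(h−p) = 1.38×0.86×0.1000 = 0.11868.
Extinction term: e·p = 1.00620.
dp/dt = 0.11868 − 1.00620 = -0.88752.

-0.89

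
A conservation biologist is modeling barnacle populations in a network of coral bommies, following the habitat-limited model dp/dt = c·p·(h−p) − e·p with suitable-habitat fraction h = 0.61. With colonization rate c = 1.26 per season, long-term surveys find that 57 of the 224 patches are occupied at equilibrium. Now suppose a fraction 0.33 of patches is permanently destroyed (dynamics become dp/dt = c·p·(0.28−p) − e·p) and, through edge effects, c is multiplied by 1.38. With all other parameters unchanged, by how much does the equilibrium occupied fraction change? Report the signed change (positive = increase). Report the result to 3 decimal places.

Observed p* = 57/224 = 0.25446.
Balance c(h−p*) = e gives e = 1.26×(0.61 − 0.25446) = 0.44798.
New p* = 0.28 − e/c = 0.28 − 0.44798/1.73880 = 0.02236.
Δp* = 0.02236 − 0.25446 = -0.23210.

-0.232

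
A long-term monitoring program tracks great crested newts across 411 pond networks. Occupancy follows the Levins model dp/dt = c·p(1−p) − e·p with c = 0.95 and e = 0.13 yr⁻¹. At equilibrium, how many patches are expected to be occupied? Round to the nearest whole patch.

p* = 1 − e/c = 1 − 0.13/0.95 = 0.8632.
Expected occupied patches = N × p* = 411 × 0.8632 = 354.76 ≈ 355.

355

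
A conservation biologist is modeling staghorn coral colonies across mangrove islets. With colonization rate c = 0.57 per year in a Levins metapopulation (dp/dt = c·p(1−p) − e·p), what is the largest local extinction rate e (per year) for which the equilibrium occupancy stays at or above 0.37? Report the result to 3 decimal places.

1 − e/c ≥ 0.37 ⇒ e ≤ c(1 − 0.37) = 0.57 × 0.6300.
e_max = 0.3591.

0.359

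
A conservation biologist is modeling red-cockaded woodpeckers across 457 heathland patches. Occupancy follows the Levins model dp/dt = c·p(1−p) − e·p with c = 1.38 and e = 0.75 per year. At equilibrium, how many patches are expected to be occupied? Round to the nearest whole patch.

p* = 1 − e/c = 1 − 0.75/1.38 = 0.4565.
Expected occupied patches = N × p* = 457 × 0.4565 = 208.63 ≈ 209.

209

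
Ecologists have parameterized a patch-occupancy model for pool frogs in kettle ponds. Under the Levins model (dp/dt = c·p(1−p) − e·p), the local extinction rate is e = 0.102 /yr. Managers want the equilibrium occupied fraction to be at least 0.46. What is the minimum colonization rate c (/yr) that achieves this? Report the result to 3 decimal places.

p* = 1 − e/c ≥ 0.46 requires e/c ≤ 0.5400, i.e. c ≥ e/0.5400.
c_min = 0.102/0.5400 = 0.1889.

0.189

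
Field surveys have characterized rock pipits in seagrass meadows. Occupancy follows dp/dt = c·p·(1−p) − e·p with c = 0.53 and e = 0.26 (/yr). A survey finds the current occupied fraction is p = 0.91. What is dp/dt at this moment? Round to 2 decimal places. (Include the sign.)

-0.19

Colonization term: c·p·(1−p) = 0.53×0.91×0.0900 = 0.04341.
Extinction term: e·p = 0.23660.
dp/dt = 0.04341 − 0.23660 = -0.19319.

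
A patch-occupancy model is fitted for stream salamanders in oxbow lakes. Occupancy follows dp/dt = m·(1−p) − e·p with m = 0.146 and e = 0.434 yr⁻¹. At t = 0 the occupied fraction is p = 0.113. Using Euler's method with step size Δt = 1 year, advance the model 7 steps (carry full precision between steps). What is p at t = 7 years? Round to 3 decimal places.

0.251

Update rule: p ← p + [m·(1−p) − e·p]·Δt with Δt = 1.
  1  |  dp/dt·Δt = +0.080460  |  p_1 = 0.193460
  2  |  dp/dt·Δt = +0.033793  |  p_2 = 0.227253
  3  |  dp/dt·Δt = +0.014193  |  p_3 = 0.241446
  4  |  dp/dt·Δt = +0.005961  |  p_4 = 0.247407
  5  |  dp/dt·Δt = +0.002504  |  p_5 = 0.249911
  6  |  dp/dt·Δt = +0.001052  |  p_6 = 0.250963
  7  |  dp/dt·Δt = +0.000442  |  p_7 = 0.251404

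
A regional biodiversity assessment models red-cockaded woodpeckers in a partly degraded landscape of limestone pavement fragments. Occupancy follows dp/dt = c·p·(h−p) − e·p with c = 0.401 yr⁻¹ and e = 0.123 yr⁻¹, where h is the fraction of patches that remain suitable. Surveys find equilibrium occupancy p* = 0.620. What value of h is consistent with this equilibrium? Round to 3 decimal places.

0.927

At equilibrium c(h−p*) = e, so h = p* + e/c.
h = 0.620 + 0.123/0.401 = 0.620 + 0.3067 = 0.9267.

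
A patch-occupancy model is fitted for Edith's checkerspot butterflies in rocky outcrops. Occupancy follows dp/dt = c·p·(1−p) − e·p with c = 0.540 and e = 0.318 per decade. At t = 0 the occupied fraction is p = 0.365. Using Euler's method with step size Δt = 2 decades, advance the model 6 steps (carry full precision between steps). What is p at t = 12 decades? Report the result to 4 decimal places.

0.4094

Update rule: p ← p + [c·p·(1−p) − e·p]·Δt with Δt = 2.
step 1: Δp = +0.01818, p = 0.38318
step 2: Δp = +0.01156, p = 0.39474
step 3: Δp = +0.00698, p = 0.40172
step 4: Δp = +0.00408, p = 0.40579
step 5: Δp = +0.00233, p = 0.40812
step 6: Δp = +0.00132, p = 0.40944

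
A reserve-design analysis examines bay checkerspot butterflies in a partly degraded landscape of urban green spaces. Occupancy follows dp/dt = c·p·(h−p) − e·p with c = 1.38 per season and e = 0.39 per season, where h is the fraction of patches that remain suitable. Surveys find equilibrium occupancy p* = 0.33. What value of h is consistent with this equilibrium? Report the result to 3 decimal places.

At equilibrium c(h−p*) = e, so h = p* + e/c.
h = 0.33 + 0.39/1.38 = 0.33 + 0.2826 = 0.6126.

0.613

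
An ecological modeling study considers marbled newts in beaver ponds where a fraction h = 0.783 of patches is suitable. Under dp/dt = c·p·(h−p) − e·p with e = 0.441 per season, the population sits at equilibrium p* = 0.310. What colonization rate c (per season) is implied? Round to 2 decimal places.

At equilibrium c(h−p*) = e, so c = e/(h−p*).
c = 0.441/(0.783 − 0.310) = 0.441/0.4730 = 0.9323.

0.93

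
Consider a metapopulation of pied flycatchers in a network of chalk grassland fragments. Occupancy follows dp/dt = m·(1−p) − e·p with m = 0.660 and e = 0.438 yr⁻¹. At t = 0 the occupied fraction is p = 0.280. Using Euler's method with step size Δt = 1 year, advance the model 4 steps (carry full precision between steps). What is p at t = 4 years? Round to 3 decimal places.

Update rule: p ← p + [m·(1−p) − e·p]·Δt with Δt = 1.
t = 1: p = 0.28000 + (+0.35256) = 0.63256
t = 2: p = 0.63256 + (-0.03455) = 0.59801
t = 3: p = 0.59801 + (+0.00339) = 0.60140
t = 4: p = 0.60140 + (-0.00033) = 0.60106

0.601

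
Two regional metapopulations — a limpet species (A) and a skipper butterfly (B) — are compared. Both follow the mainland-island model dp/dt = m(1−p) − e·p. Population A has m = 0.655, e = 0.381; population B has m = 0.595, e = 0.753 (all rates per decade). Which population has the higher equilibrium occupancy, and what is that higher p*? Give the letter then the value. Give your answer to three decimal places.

A, 0.632

A: p*_A = m/(m+e) = 0.655/1.0360 = 0.6322.
B: p*_B = 0.595/1.3480 = 0.4414.
A is higher at 0.6322.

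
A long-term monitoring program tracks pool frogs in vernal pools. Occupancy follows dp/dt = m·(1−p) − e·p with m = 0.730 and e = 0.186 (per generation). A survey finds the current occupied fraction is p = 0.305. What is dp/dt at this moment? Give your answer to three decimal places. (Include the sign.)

Colonization term: m·(1−p) = 0.730×0.6950 = 0.50735.
Extinction term: e·p = 0.05673.
dp/dt = 0.50735 − 0.05673 = 0.45062.

0.451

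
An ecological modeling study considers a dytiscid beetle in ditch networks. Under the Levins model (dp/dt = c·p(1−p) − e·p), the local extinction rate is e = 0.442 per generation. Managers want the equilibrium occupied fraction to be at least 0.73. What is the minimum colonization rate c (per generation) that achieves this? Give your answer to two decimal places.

1.64

p* = 1 − e/c ≥ 0.73 requires e/c ≤ 0.2700, i.e. c ≥ e/0.2700.
c_min = 0.442/0.2700 = 1.6370.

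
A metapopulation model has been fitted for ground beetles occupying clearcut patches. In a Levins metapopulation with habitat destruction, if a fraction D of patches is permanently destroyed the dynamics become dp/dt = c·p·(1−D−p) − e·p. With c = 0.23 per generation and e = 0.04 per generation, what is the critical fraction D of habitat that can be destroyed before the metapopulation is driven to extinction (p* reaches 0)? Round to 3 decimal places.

The nontrivial equilibrium is p* = (1−D) − e/c; extinction occurs when this hits zero.
So D_crit = 1 − e/c = 1 − 0.04/0.23 = 1 − 0.1739 = 0.8261.
This equals the undisturbed p*, a classic result of Lande's extension.

0.826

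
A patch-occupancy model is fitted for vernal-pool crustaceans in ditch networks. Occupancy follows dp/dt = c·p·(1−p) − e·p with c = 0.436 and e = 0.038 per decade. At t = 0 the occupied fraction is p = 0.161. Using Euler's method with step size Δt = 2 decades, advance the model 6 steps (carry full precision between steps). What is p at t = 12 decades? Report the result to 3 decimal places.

0.900

Update rule: p ← p + [c·p·(1−p) − e·p]·Δt with Δt = 2.
step 1: Δp = +0.10555, p = 0.26655
step 2: Δp = +0.15022, p = 0.41677
step 3: Δp = +0.18029, p = 0.59706
step 4: Δp = +0.16441, p = 0.76147
step 5: Δp = +0.10051, p = 0.86198
step 6: Δp = +0.03823, p = 0.90021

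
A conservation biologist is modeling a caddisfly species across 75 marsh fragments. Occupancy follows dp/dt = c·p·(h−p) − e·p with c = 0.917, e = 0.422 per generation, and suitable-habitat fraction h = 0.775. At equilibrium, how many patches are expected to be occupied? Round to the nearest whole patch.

24

p* = h − e/c = 0.775 − 0.4602 = 0.3148.
Expected occupied patches = N × p* = 75 × 0.3148 = 23.61 ≈ 24.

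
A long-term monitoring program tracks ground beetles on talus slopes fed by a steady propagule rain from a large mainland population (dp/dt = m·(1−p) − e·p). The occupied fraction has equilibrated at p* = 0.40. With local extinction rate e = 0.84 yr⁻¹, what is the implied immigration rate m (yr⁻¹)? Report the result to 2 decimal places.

0.56

At equilibrium m(1−p*) = e·p*, so m = e·p*/(1−p*).
m = 0.84 × 0.40 / 0.6000 = 0.3360/0.6000 = 0.5600.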